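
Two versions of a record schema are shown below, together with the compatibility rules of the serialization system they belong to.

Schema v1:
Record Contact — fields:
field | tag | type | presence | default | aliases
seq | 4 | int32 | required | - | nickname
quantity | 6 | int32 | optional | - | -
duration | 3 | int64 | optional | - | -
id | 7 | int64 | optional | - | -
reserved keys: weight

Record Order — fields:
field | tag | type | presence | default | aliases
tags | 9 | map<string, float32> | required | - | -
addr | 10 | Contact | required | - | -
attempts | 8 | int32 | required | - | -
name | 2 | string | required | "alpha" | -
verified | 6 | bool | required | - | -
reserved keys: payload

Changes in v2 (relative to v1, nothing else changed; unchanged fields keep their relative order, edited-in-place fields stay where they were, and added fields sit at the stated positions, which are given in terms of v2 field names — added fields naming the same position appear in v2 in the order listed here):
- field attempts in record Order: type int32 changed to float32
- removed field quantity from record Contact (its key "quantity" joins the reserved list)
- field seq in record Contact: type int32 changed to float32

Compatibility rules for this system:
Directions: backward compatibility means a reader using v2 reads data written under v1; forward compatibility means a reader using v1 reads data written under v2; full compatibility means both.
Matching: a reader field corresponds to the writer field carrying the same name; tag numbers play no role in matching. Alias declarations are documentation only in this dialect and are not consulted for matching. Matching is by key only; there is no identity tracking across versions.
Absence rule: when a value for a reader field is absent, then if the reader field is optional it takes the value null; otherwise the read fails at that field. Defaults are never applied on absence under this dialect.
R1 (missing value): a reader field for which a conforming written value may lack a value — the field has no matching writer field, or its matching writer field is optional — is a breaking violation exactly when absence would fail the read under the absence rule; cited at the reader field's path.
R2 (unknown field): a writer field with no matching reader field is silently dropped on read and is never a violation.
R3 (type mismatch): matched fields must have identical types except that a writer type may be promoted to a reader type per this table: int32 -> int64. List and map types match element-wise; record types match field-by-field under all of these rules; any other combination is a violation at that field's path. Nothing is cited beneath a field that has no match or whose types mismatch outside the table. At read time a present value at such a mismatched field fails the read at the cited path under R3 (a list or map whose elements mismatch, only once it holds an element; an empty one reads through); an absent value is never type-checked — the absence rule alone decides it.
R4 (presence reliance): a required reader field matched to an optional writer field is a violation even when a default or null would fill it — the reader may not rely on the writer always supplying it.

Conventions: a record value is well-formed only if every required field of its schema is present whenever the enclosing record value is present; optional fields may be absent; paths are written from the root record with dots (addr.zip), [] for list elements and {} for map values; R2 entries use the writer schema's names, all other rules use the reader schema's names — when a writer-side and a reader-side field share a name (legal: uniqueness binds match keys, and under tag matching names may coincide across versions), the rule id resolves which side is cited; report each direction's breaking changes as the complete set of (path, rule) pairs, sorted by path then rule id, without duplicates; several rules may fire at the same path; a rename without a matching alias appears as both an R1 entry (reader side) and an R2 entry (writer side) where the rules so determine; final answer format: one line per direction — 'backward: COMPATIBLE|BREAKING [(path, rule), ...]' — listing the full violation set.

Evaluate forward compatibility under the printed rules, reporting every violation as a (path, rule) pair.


forward: BREAKING [(addr.seq, R3), (attempts, R3)]

in Order below, arrows point writer -> reader
checking forward for Order: reader v1 against writer v2:
  tags <- tags (map<string, float32> -> map<string, float32>, writer required)
  addr <- addr (Contact -> Contact, writer required)
  attempts <- attempts (float32 -> int32, writer required)
  name <- name (string -> string, writer required)
  verified <- verified (bool -> bool, writer required)
  addr.seq <- addr.seq (float32 -> int32, writer required)
  addr.quantity: no writer-side match
  addr.duration <- addr.duration (int64 -> int64, writer optional)
  addr.id <- addr.id (int64 -> int64, writer optional)
  breaking: (addr.seq, R3)
  breaking: (attempts, R3)
  forward on Order therefore BREAKING (2)
the other Order changes do not affect what is asked:
  removed field quantity from record Contact (its key "quantity" joins the reserved list) -> no rule fires on it in Order's dialect; the asked verdict holds


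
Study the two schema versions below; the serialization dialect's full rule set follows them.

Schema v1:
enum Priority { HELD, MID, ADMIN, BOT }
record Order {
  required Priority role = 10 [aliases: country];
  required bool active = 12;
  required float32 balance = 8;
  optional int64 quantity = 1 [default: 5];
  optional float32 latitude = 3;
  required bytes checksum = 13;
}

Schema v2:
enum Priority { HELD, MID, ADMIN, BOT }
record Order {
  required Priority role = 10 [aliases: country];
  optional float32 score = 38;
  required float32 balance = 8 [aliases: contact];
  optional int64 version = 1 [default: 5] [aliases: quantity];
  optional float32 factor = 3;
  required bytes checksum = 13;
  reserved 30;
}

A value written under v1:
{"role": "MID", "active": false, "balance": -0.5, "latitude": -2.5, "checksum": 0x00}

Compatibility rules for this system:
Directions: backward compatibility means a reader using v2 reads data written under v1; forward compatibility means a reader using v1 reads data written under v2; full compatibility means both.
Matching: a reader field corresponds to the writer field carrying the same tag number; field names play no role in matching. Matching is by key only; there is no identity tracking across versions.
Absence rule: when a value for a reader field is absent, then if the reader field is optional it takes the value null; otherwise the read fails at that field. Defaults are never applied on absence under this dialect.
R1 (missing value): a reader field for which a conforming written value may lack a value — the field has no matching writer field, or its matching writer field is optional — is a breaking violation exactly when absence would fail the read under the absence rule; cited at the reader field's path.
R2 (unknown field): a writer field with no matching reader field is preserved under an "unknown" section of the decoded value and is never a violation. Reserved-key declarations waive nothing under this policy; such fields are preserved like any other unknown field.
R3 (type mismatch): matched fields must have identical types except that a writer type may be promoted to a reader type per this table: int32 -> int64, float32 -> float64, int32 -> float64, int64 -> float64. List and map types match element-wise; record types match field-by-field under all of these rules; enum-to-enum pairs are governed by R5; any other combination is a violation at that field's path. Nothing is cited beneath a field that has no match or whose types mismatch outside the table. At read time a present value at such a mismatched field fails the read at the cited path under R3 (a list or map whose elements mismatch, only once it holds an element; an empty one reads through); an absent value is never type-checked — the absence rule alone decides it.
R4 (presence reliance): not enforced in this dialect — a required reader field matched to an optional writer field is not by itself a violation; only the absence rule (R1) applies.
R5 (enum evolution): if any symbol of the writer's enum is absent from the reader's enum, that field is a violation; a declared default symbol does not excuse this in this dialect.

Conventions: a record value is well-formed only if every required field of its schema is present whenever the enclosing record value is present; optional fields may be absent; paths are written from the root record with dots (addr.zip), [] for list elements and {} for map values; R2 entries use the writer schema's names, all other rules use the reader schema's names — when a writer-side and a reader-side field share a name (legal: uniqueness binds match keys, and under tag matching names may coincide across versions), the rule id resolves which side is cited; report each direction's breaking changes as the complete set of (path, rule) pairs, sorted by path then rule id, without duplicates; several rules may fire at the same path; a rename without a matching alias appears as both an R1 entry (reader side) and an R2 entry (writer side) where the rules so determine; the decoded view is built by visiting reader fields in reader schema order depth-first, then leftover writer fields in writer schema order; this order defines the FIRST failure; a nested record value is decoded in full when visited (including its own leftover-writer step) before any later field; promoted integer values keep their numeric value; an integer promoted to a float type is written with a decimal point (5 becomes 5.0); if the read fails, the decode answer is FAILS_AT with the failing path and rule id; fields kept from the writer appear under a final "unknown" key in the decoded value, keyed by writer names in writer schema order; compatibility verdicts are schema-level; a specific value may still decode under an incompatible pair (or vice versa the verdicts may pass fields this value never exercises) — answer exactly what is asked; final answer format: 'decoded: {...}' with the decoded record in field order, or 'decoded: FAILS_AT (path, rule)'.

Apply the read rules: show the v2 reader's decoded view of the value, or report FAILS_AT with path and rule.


in Order below, arrows point writer -> reader
migrating the Order value to v2:
  role := "MID"
  score := null (not supplied -> null)
  balance := -0.5
  version := null (not supplied -> null)
  factor := -2.5 (from writer latitude)
  checksum := 0x00
  writer active: kept under "unknown"
  => decoded: {"role": "MID", "score": null, "balance": -0.5, "version": null, "factor": -2.5, "checksum": 0x00, "unknown": {"active": false}}

decoded: {"role": "MID", "score": null, "balance": -0.5, "version": null, "factor": -2.5, "checksum": 0x00, "unknown": {"active": false}}


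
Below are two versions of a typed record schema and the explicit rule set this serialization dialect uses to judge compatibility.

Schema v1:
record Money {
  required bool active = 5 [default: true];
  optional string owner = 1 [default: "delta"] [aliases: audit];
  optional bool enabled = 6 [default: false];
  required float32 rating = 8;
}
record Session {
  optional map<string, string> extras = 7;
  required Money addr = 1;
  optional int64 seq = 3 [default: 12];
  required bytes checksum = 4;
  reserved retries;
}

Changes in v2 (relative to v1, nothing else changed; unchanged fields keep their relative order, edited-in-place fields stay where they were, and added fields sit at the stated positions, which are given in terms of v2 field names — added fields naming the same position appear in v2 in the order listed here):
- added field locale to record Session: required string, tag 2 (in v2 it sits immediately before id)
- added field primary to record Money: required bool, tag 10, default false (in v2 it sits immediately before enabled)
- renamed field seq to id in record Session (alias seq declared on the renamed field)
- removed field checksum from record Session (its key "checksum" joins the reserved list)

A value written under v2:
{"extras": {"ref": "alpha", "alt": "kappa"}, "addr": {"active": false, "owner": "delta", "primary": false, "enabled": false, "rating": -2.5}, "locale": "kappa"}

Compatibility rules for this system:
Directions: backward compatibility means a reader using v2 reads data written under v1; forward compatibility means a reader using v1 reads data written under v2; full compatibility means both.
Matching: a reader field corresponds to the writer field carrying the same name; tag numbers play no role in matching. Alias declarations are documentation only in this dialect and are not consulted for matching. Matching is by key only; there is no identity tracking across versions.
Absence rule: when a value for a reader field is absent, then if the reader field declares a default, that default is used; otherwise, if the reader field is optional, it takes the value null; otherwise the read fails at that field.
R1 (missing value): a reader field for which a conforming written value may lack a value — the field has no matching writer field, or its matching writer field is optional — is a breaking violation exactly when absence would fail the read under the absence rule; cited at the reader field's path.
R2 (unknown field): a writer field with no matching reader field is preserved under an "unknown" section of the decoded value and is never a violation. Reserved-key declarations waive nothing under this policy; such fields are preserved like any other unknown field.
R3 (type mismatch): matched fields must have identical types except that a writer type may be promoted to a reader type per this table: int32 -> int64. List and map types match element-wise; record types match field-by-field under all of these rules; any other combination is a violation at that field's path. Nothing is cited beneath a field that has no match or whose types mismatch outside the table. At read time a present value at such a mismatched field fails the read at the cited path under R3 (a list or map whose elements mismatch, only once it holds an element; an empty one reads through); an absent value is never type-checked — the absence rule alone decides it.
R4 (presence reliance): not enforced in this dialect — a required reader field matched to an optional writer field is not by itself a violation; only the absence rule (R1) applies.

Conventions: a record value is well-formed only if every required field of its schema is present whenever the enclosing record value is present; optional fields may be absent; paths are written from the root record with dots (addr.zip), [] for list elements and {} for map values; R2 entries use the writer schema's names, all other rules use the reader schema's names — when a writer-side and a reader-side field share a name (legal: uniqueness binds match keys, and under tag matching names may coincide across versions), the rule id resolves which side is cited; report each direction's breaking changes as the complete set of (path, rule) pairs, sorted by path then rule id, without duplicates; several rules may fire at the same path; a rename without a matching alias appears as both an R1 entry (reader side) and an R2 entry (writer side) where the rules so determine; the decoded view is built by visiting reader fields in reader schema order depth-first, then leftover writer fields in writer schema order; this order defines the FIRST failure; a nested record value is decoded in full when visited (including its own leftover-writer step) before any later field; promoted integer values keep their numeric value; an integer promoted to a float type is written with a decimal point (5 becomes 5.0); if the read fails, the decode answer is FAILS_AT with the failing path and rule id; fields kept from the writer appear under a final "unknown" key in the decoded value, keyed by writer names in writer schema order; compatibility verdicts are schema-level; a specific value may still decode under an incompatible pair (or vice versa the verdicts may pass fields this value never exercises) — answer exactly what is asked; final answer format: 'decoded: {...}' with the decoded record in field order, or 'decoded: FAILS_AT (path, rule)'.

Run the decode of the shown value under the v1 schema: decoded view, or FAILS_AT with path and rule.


each type pair in Session: writer, then reader
decode (reader v1):
  extras := {"ref": "alpha", "alt": "kappa"}
  addr.active := false
  addr.owner := "delta"
  addr.enabled := false
  addr.rating := -2.5
  writer addr.primary: kept under "unknown"
  seq := 12 (missing; default applied)
  read fails at checksum under R1 (no fill)
  => FAILS_AT (checksum, R1)
the rest of the Session diff is inert for this question:
  added field primary to record Money: required bool, tag 10, default false (in v2 it sits immediately before enabled) -> inert under this dialect — no rule fires on Session and the result does not move
  added field locale to record Session: required string, tag 2 (in v2 it sits immediately before id) -> matters for Session compatibility verdicts, not for this value's decode
  renamed field seq to id in record Session (alias seq declared on the renamed field) -> inert under this dialect — no rule fires on Session and the result does not move

decoded: FAILS_AT (checksum, R1)


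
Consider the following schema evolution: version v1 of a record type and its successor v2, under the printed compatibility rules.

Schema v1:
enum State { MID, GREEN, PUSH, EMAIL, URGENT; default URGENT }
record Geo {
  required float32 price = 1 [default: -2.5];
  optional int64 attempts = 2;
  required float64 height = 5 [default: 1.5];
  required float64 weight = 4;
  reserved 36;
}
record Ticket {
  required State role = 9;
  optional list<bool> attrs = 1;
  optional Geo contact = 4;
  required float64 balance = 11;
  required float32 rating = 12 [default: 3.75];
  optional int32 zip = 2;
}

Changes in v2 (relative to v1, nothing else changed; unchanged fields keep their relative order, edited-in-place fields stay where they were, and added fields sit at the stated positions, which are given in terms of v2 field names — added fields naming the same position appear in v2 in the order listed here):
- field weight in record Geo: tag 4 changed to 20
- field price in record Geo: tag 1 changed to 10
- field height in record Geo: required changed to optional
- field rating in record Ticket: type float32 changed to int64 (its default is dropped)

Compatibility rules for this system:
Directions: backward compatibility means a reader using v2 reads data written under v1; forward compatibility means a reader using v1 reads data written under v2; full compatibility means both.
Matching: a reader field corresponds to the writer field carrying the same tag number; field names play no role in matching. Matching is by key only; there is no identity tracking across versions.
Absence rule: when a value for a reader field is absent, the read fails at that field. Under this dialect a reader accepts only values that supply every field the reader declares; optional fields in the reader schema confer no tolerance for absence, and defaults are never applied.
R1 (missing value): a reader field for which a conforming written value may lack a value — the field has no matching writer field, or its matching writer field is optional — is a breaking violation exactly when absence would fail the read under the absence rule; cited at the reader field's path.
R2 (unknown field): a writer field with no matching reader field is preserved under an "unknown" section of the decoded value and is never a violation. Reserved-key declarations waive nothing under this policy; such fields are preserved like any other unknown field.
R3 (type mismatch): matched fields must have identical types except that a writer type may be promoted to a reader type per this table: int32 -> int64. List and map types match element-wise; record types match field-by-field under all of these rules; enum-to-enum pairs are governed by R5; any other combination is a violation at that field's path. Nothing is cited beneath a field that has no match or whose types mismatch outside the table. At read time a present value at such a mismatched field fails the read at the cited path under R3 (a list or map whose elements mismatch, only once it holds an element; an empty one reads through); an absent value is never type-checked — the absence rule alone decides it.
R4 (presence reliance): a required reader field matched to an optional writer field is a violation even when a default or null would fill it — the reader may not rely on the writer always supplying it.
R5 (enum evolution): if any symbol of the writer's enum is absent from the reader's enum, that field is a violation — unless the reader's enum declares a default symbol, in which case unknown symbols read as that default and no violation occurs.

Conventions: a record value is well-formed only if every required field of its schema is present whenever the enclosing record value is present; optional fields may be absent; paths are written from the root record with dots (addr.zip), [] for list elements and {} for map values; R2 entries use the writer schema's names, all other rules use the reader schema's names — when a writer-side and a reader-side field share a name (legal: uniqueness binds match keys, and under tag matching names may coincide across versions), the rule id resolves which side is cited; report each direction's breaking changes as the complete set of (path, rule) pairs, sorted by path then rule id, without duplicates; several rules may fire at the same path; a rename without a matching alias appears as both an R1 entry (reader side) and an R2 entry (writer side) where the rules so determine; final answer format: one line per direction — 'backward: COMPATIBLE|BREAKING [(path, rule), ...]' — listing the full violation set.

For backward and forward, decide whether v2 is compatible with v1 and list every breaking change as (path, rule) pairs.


each type pair in Ticket: writer, then reader
backward on Ticket — v2 reading data written by v1:
  State -> State, writer required: role aligns to role
  list<bool> -> list<bool>, writer optional: attrs aligns to attrs
  Geo -> Geo, writer optional: contact aligns to contact
  float64 -> float64, writer required: balance aligns to balance
  float32 -> int64, writer required: rating aligns to rating
  int32 -> int32, writer optional: zip aligns to zip
  contact.price: no writer-side match
  int64 -> int64, writer optional: contact.attempts aligns to contact.attempts
  float64 -> float64, writer required: contact.height aligns to contact.height
  contact.weight: no writer-side match
  leftover writer field: contact.price
  leftover writer field: contact.weight
  R1 fires at attrs
  R1 fires at contact
  R1 fires at contact.attempts
  R1 fires at contact.price
  R1 fires at contact.weight
  R3 fires at rating
  R1 fires at zip
  => backward verdict for Ticket: BREAKING, 7 violation(s)
forward on Ticket — v1 reading data written by v2:
  State -> State, writer required: role aligns to role
  list<bool> -> list<bool>, writer optional: attrs aligns to attrs
  Geo -> Geo, writer optional: contact aligns to contact
  float64 -> float64, writer required: balance aligns to balance
  int64 -> float32, writer required: rating aligns to rating
  int32 -> int32, writer optional: zip aligns to zip
  contact.price: no writer-side match
  int64 -> int64, writer optional: contact.attempts aligns to contact.attempts
  float64 -> float64, writer optional: contact.height aligns to contact.height
  contact.weight: no writer-side match
  leftover writer field: contact.price
  leftover writer field: contact.weight
  R1 fires at attrs
  R1 fires at contact
  R1 fires at contact.attempts
  R1 fires at contact.height
  R4 fires at contact.height
  R1 fires at contact.price
  R1 fires at contact.weight
  R3 fires at rating
  R1 fires at zip
  => forward verdict for Ticket: BREAKING, 9 violation(s)

backward: BREAKING [(attrs, R1), (contact, R1), (contact.attempts, R1), (contact.price, R1), (contact.weight, R1), (rating, R3), (zip, R1)]; forward: BREAKING [(attrs, R1), (contact, R1), (contact.attempts, R1), (contact.height, R1), (contact.height, R4), (contact.price, R1), (contact.weight, R1), (rating, R3), (zip, R1)]


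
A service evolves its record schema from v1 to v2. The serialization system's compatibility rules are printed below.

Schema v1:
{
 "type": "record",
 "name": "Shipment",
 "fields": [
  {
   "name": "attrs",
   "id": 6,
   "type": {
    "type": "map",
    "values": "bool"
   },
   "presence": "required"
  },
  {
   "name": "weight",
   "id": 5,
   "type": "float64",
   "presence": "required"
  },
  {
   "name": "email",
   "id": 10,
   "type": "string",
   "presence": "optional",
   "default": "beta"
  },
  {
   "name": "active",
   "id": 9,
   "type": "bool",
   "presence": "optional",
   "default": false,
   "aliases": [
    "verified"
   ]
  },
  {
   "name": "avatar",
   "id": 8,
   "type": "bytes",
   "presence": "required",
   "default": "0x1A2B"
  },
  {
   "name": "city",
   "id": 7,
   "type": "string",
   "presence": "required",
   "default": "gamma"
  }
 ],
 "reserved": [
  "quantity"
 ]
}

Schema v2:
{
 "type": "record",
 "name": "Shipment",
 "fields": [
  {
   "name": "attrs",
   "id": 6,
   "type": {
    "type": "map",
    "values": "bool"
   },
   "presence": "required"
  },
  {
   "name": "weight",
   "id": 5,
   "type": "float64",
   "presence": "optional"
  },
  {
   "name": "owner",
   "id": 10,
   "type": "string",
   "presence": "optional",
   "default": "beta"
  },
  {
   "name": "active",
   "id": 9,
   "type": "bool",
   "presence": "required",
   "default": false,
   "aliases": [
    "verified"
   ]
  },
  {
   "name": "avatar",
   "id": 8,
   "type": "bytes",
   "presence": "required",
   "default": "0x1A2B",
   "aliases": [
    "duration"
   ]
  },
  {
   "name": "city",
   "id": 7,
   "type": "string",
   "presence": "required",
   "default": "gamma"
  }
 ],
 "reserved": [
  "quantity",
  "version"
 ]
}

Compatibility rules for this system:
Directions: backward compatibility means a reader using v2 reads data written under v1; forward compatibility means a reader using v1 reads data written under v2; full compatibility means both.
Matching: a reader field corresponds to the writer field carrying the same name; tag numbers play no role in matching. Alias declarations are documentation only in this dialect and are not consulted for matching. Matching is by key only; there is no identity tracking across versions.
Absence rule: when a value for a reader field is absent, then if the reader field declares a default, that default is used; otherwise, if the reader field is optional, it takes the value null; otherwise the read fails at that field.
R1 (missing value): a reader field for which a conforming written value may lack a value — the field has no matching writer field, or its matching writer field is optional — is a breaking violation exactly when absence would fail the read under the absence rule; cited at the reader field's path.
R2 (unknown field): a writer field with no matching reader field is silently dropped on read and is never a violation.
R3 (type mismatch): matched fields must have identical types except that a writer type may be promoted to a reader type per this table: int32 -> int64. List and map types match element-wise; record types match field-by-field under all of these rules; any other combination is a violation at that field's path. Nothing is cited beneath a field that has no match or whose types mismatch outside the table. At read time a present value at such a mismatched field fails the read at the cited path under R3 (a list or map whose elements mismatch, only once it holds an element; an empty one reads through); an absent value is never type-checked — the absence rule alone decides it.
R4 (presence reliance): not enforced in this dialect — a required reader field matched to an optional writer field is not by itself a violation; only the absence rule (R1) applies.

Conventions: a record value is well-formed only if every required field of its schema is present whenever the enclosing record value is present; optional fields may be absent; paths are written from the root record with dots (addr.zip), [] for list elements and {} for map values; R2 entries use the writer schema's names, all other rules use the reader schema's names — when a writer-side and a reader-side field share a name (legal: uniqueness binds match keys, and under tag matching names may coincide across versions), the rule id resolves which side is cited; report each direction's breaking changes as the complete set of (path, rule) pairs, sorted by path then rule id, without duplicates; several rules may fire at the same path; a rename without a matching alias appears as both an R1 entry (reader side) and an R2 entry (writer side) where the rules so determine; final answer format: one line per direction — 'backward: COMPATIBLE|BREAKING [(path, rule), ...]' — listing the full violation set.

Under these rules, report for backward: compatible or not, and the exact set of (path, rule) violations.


backward: COMPATIBLE []

arrows below run writer -> reader for Shipment
backward on Shipment — v2 reading data written by v1:
  attrs: map<string, bool> -> map<string, bool>, writer required; from attrs
  weight: float64 -> float64, writer required; from weight
  owner: no writer match
  active: bool -> bool, writer optional; from active
  avatar: bytes -> bytes, writer required; from avatar
  city: string -> string, writer required; from city
  writer field email has no reader counterpart
  => backward verdict for Shipment: COMPATIBLE, no violations
ruling out the remaining Shipment differences:
  renamed field email to owner in record Shipment -> inert for the asked Shipment verdict: nothing fires
  field active in record Shipment: optional changed to required -> inert for the asked Shipment verdict: nothing fires
  field weight in record Shipment: required changed to optional -> matters only for Shipment's forward compatibility — outside the asked direction


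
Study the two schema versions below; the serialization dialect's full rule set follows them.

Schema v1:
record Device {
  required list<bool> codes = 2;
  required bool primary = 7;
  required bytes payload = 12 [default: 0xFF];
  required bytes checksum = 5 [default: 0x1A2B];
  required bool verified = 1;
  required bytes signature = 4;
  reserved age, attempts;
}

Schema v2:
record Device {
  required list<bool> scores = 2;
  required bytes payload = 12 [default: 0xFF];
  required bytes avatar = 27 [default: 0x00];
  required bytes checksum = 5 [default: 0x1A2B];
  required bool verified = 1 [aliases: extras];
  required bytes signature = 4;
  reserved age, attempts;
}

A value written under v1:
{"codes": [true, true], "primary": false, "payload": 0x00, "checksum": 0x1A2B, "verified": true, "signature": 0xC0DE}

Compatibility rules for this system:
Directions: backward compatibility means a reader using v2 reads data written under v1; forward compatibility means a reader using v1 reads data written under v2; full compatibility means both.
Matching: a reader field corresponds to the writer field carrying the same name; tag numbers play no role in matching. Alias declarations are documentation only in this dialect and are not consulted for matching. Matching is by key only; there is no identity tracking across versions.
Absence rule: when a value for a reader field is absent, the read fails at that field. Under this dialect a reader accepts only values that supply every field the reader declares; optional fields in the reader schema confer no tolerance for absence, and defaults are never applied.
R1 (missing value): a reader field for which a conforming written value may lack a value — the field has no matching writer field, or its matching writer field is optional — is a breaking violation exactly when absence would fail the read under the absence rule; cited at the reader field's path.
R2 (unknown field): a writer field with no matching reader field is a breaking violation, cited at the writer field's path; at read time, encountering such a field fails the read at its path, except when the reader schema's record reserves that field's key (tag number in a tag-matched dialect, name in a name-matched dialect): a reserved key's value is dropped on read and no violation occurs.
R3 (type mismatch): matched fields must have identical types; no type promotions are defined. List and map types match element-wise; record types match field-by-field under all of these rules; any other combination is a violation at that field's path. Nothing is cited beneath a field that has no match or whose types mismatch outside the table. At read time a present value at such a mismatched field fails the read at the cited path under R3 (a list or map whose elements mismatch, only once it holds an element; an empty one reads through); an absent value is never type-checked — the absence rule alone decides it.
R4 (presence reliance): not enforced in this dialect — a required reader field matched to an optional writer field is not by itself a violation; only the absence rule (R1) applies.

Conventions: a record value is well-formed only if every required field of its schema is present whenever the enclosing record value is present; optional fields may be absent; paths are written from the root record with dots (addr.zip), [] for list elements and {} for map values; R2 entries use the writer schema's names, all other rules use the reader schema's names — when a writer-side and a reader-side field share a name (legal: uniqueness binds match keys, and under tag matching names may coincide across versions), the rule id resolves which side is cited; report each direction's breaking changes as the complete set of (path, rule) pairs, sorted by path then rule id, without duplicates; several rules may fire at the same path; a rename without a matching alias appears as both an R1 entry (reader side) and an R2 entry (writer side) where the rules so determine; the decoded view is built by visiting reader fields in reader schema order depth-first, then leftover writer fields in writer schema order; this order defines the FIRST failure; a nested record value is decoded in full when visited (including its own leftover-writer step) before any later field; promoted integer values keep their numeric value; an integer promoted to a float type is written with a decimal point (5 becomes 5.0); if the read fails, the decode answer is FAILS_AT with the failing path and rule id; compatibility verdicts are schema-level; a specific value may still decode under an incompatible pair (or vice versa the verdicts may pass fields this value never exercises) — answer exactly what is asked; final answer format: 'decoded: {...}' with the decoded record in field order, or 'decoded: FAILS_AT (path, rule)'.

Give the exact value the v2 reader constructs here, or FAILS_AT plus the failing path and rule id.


arrows below run writer -> reader for Device
decode walk for Device under reader schema v2:
  read fails at scores under R1 (no fill)
  => FAILS_AT (scores, R1)
the other Device changes do not affect what is asked:
  added field avatar to record Device: required bytes, tag 27, default 0x00 (in v2 it sits immediately before checksum) -> a verdict-level change on Device — the shown value reads the same
  removed field primary from record Device -> a verdict-level change on Device — the shown value reads the same

decoded: FAILS_AT (scores, R1)


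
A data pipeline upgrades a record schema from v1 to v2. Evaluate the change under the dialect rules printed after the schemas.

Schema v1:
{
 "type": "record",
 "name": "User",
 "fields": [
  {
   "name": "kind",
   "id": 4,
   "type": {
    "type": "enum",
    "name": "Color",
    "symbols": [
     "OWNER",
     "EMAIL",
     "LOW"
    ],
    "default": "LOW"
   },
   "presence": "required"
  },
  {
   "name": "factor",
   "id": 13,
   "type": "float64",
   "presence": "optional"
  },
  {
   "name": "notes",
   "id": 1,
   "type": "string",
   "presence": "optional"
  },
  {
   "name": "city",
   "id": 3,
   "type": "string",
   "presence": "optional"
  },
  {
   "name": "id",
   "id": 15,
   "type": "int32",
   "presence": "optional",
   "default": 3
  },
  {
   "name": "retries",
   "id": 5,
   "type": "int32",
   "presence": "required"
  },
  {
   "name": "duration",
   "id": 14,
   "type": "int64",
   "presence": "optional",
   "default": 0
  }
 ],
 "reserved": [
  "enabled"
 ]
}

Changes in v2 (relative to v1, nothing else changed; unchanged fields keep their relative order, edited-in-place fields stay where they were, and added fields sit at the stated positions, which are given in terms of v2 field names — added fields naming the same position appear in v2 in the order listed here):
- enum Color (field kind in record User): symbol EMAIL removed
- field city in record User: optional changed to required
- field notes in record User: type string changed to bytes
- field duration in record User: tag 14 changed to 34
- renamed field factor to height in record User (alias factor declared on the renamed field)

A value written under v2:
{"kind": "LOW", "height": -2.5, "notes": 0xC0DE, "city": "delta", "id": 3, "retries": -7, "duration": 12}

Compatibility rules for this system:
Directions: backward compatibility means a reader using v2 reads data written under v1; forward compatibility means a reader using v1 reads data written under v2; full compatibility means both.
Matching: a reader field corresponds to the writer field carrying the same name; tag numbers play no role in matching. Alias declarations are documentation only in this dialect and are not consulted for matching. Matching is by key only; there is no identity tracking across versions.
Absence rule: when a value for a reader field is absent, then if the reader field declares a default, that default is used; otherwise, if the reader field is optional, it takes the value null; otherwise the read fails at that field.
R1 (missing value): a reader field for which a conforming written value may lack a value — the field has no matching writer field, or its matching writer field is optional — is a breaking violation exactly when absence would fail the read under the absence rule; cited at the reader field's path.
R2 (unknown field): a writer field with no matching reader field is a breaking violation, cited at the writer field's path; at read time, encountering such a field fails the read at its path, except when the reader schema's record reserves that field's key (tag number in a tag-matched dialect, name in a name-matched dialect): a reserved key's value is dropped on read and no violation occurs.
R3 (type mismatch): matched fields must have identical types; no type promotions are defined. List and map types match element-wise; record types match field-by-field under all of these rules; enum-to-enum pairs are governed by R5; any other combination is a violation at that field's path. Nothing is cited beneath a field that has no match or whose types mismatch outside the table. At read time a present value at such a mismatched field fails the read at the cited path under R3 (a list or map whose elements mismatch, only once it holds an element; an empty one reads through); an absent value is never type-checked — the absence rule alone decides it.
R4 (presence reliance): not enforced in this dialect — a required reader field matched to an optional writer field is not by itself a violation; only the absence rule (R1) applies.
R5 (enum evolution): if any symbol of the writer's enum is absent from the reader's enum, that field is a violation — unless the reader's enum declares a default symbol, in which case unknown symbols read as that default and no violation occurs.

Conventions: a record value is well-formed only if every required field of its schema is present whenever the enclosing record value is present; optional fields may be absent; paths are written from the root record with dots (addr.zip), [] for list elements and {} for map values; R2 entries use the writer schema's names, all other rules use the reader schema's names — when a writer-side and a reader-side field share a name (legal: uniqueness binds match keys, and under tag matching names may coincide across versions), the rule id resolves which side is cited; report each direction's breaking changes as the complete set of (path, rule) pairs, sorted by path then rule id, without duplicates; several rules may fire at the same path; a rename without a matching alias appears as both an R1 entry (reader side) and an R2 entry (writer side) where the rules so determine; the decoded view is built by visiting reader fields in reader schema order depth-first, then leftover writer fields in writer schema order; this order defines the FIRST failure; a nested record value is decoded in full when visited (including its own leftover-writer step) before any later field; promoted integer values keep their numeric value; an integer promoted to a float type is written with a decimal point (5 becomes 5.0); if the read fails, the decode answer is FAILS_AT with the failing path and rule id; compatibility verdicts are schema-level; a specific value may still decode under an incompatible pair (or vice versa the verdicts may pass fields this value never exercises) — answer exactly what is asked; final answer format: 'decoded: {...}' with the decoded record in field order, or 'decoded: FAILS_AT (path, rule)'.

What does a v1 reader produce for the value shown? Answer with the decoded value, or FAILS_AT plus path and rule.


decoded: FAILS_AT (notes, R3)

in User below, arrows point writer -> reader
decoding the User value with the v1 reader:
  kind := "LOW"
  factor := null (absent, optional -> null)
  read fails at notes under R3
  => FAILS_AT (notes, R3)
ruling out the remaining User differences:
  enum Color (field kind in record User): symbol EMAIL removed -> no rule fires on it and the decoded User view is identical with or without it
  field city in record User: optional changed to required -> schema-level compatibility only; this User value's decode is unchanged
  field duration in record User: tag 14 changed to 34 -> no rule fires on it and the decoded User view is identical with or without it
  renamed field factor to height in record User (alias factor declared on the renamed field) -> schema-level compatibility only; this User value's decode is unchanged
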